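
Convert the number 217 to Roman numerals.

Convert 217 to Roman numerals:
  217 contains 2×100 (CC)
  17 contains 1×10 (X)
  7 contains 1×5 (V)
  2 contains 2×1 (II)

CCXVII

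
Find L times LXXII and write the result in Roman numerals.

L = 50
LXXII = 72
50 × 72 = 3600

MMMDC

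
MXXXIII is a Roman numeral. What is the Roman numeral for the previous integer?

MXXXIII = 1033; previous is 1032

MXXXII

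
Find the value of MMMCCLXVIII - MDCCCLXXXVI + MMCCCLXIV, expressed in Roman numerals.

MMMCCLXVIII = 3268, MDCCCLXXXVI = 1886, MMCCCLXIV = 2364
3268 - 1886 = 1382
1382 + 2364 = 3746

MMMDCCXLVI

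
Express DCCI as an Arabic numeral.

DCCI: D=500, C=100, C=100, I=1
500 + 100 + 100 + 1 = 701

701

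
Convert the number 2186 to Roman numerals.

Convert 2186 to Roman numerals:
  2186 contains 2×1000 (MM)
  186 contains 1×100 (C)
  86 contains 1×50 (L)
  36 contains 3×10 (XXX)
  6 contains 1×5 (V)
  1 contains 1×1 (I)

MMCLXXXVI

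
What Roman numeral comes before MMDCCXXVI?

MMDCCXXVI = 2726; previous is 2725

MMDCCXXV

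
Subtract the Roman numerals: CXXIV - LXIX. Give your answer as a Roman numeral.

CXXIV = 124
LXIX = 69
124 - 69 = 55

LV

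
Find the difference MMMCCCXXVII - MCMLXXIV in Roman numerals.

MMMCCCXXVII = 3327
MCMLXXIV = 1974
3327 - 1974 = 1353

MCCCLIII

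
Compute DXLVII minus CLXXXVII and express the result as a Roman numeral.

DXLVII = 547
CLXXXVII = 187
547 - 187 = 360

CCCLX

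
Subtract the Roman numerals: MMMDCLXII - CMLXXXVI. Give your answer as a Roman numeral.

MMMDCLXII = 3662
CMLXXXVI = 986
3662 - 986 = 2676

MMDCLXXVI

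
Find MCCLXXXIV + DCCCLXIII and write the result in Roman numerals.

MCCLXXXIV = 1284
DCCCLXIII = 863
1284 + 863 = 2147

MMCXLVII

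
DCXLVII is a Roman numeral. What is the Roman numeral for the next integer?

DCXLVII = 647; next is 648

DCXLVIII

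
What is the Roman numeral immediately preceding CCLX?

CCLX = 260; previous is 259

CCLIX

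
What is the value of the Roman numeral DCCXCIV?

DCCXCIV: D=500, C=100, C=100, XC=90, IV=4
500 + 100 + 100 + 90 + 4 = 794

794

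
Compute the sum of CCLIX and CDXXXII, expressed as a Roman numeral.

CCLIX = 259
CDXXXII = 432
259 + 432 = 691

DCXCI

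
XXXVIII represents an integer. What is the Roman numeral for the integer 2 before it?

XXXVIII = 38
38 - 2 = 36

XXXVI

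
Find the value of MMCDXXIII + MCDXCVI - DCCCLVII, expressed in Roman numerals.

MMCDXXIII = 2423, MCDXCVI = 1496, DCCCLVII = 857
2423 + 1496 = 3919
3919 - 857 = 3062

MMMLXII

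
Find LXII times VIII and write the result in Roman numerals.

LXII = 62
VIII = 8
62 × 8 = 496

CDXCVI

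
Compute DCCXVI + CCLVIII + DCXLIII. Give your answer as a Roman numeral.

DCCXVI = 716, CCLVIII = 258, DCXLIII = 643
716 + 258 = 974
974 + 643 = 1617

MDCXVII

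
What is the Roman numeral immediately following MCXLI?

MCXLI = 1141; next is 1142

MCXLII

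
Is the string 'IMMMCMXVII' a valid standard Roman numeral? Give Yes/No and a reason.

'IMMMCMXVII': Invalid subtractive combination: IM

No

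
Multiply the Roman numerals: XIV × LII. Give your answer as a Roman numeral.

XIV = 14
LII = 52
14 × 52 = 728

DCCXXVIII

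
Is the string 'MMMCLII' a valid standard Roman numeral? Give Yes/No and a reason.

'MMMCLII': Check the rules: uses only the symbols I, V, X, L, C, D, M; no symbol is repeated more than three times in a row; V, L and D each appear at most once; no smaller symbol precedes a larger one (values never increase from left to right). Value: M (1000) + M (1000) + M (1000) + C (100) + L (50) + I (1) + I (1) = 3152. So it is a valid standard Roman numeral.

Yes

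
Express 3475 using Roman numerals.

Convert 3475 to Roman numerals:
  3475 contains 3×1000 (MMM)
  475 contains 1×400 (CD)
  75 contains 1×50 (L)
  25 contains 2×10 (XX)
  5 contains 1×5 (V)

MMMCDLXXV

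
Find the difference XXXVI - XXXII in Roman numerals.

XXXVI = 36
XXXII = 32
36 - 32 = 4

IV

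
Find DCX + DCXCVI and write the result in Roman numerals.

DCX = 610
DCXCVI = 696
610 + 696 = 1306

MCCCVI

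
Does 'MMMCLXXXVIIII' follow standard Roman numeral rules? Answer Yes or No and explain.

'MMMCLXXXVIIII': More than 3 consecutive I's

No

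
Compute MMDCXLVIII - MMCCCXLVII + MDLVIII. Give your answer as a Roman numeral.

MMDCXLVIII = 2648, MMCCCXLVII = 2347, MDLVIII = 1558
2648 - 2347 = 301
301 + 1558 = 1859

MDCCCLIX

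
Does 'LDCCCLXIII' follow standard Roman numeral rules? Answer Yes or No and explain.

'LDCCCLXIII': L should not appear more than once

No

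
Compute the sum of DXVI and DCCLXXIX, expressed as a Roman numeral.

DXVI = 516
DCCLXXIX = 779
516 + 779 = 1295

MCCXCV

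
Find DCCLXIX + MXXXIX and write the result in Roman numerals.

DCCLXIX = 769
MXXXIX = 1039
769 + 1039 = 1808

MDCCCVIII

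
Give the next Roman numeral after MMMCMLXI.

MMMCMLXI = 3961; next is 3962

MMMCMLXII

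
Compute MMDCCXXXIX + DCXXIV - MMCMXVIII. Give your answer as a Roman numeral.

MMDCCXXXIX = 2739, DCXXIV = 624, MMCMXVIII = 2918
2739 + 624 = 3363
3363 - 2918 = 445

CDXLV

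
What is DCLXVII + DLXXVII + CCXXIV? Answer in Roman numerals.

DCLXVII = 667, DLXXVII = 577, CCXXIV = 224
667 + 577 = 1244
1244 + 224 = 1468

MCDLXVIII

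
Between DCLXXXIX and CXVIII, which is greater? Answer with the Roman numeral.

DCLXXXIX = 689
CXVIII = 118
689 is larger

DCLXXXIX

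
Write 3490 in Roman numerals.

Convert 3490 to Roman numerals:
  3490 contains 3×1000 (MMM)
  490 contains 1×400 (CD)
  90 contains 1×90 (XC)

MMMCDXC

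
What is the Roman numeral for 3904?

Convert 3904 to Roman numerals:
  3904 contains 3×1000 (MMM)
  904 contains 1×900 (CM)
  4 contains 1×4 (IV)

MMMCMIV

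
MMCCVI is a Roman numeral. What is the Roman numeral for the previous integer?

MMCCVI = 2206, so the previous integer is 2206 - 1 = 2205

MMCCV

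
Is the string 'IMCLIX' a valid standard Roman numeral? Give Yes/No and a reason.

'IMCLIX': Invalid subtractive combination: IM

No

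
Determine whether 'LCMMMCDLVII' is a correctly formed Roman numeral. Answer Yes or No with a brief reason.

'LCMMMCDLVII': L should not appear more than once

No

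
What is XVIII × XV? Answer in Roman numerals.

XVIII = 18
XV = 15
18 × 15 = 270

CCLXX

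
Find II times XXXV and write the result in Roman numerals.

II = 2
XXXV = 35
2 × 35 = 70

LXX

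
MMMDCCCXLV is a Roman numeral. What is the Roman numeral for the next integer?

MMMDCCCXLV = 3845; next is 3846

MMMDCCCXLVI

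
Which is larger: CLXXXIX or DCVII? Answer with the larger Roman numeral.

CLXXXIX = 189
DCVII = 607
607 is larger

DCVII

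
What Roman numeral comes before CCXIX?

CCXIX = 219, so the previous integer is 219 - 1 = 218

CCXVIII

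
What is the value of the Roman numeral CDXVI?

CDXVI: CD=400, X=10, V=5, I=1
400 + 10 + 5 + 1 = 416

416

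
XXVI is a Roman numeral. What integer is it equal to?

XXVI: X=10, X=10, V=5, I=1
10 + 10 + 5 + 1 = 26

26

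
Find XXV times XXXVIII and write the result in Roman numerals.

XXV = 25
XXXVIII = 38
25 × 38 = 950

CML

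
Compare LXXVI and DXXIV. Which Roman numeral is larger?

LXXVI = 76
DXXIV = 524
524 is larger

DXXIV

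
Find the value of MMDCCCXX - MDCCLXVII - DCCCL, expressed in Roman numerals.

MMDCCCXX = 2820, MDCCLXVII = 1767, DCCCL = 850
2820 - 1767 = 1053
1053 - 850 = 203

CCIII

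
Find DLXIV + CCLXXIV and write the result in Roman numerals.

DLXIV = 564
CCLXXIV = 274
564 + 274 = 838

DCCCXXXVIII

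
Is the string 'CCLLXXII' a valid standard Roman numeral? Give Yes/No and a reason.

'CCLLXXII': L should not appear more than once

No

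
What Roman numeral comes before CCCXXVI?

CCCXXVI = 326; previous is 325

CCCXXV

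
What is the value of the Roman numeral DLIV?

DLIV: D=500, L=50, IV=4
500 + 50 + 4 = 554

554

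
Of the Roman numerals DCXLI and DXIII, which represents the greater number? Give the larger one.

DCXLI = 641
DXIII = 513
641 is larger

DCXLI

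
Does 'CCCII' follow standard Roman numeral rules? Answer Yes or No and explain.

'CCCII': Check the rules: uses only the symbols I, V, X, L, C, D, M; no symbol is repeated more than three times in a row; V, L and D each appear at most once; no smaller symbol precedes a larger one (values never increase from left to right). Value: C (100) + C (100) + C (100) + I (1) + I (1) = 302. So it is a valid standard Roman numeral.

Yes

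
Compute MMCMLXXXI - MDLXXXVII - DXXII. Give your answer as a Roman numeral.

MMCMLXXXI = 2981, MDLXXXVII = 1587, DXXII = 522
2981 - 1587 = 1394
1394 - 522 = 872

DCCCLXXII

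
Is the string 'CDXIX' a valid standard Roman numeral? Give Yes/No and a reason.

'CDXIX': Check the rules: uses only the symbols I, V, X, L, C, D, M; no symbol is repeated more than three times in a row; V, L and D each appear at most once; the only places a smaller symbol precedes a larger one are the allowed subtractive pairs CD, IX, the symbol right after such a pair (if any) is smaller than the pair's first symbol, and otherwise the values never increase from left to right. Value: CD (400) + X (10) + IX (9) = 419. So it is a valid standard Roman numeral.

Yes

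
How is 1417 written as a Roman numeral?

Convert 1417 to Roman numerals:
  1417 contains 1×1000 (M)
  417 contains 1×400 (CD)
  17 contains 1×10 (X)
  7 contains 1×5 (V)
  2 contains 2×1 (II)

MCDXVII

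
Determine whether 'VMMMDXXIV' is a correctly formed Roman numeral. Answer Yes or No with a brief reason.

'VMMMDXXIV': V should not appear more than once

No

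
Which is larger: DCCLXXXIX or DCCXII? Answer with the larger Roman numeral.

DCCLXXXIX = 789
DCCXII = 712
789 is larger

DCCLXXXIX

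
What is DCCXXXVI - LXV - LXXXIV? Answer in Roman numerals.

DCCXXXVI = 736, LXV = 65, LXXXIV = 84
736 - 65 = 671
671 - 84 = 587

DLXXXVII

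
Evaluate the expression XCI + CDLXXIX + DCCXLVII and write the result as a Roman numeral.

XCI = 91, CDLXXIX = 479, DCCXLVII = 747
91 + 479 = 570
570 + 747 = 1317

MCCCXVII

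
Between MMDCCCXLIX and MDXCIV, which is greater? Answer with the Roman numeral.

MMDCCCXLIX = 2849
MDXCIV = 1594
2849 is larger

MMDCCCXLIX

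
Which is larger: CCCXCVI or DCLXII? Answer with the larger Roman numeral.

CCCXCVI = 396
DCLXII = 662
662 is larger

DCLXII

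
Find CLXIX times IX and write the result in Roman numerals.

CLXIX = 169
IX = 9
169 × 9 = 1521

MDXXI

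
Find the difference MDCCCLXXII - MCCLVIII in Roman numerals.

MDCCCLXXII = 1872
MCCLVIII = 1258
1872 - 1258 = 614

DCXIV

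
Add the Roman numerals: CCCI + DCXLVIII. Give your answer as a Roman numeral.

CCCI = 301
DCXLVIII = 648
301 + 648 = 949

CMXLIX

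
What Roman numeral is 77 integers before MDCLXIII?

MDCLXIII = 1663
1663 - 77 = 1586

MDLXXXVI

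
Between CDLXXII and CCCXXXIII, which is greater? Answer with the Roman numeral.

CDLXXII = 472
CCCXXXIII = 333
472 is larger

CDLXXII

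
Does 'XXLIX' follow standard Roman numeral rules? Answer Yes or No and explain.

'XXLIX': X (position 1) comes before the larger symbol L (position 3) without being directly in front of it as a subtractive pair; apart from IV, IX, XL, XC, CD and CM, symbols must go from largest to smallest

No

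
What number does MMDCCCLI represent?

MMDCCCLI: M=1000, M=1000, D=500, C=100, C=100, C=100, L=50, I=1
1000 + 1000 + 500 + 100 + 100 + 100 + 50 + 1 = 2851

2851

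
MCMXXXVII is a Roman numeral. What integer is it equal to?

MCMXXXVII: M=1000, CM=900, X=10, X=10, X=10, V=5, I=1, I=1
1000 + 900 + 10 + 10 + 10 + 5 + 1 + 1 = 1937

1937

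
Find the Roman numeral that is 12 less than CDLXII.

CDLXII = 462
462 - 12 = 450

CDL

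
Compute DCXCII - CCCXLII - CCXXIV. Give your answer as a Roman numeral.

DCXCII = 692, CCCXLII = 342, CCXXIV = 224
692 - 342 = 350
350 - 224 = 126

CXXVI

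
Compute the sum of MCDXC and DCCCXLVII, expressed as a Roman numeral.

MCDXC = 1490
DCCCXLVII = 847
1490 + 847 = 2337

MMCCCXXXVII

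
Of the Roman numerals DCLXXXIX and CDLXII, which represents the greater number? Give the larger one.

DCLXXXIX = 689
CDLXII = 462
689 is larger

DCLXXXIX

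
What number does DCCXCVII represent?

DCCXCVII: D=500, C=100, C=100, XC=90, V=5, I=1, I=1
500 + 100 + 100 + 90 + 5 + 1 + 1 = 797

797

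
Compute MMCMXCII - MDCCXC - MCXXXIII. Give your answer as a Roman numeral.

MMCMXCII = 2992, MDCCXC = 1790, MCXXXIII = 1133
2992 - 1790 = 1202
1202 - 1133 = 69

LXIX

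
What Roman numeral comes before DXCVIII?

DXCVIII = 598, so the previous integer is 598 - 1 = 597

DXCVII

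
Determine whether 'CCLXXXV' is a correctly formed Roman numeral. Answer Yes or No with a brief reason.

'CCLXXXV': Check the rules: uses only the symbols I, V, X, L, C, D, M; no symbol is repeated more than three times in a row; V, L and D each appear at most once; no smaller symbol precedes a larger one (values never increase from left to right). Value: C (100) + C (100) + L (50) + X (10) + X (10) + X (10) + V (5) = 285. So it is a valid standard Roman numeral.

Yes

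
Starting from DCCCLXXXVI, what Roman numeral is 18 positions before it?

DCCCLXXXVI = 886
886 - 18 = 868

DCCCLXVIII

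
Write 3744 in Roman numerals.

Convert 3744 to Roman numerals:
  3744 contains 3×1000 (MMM)
  744 contains 1×500 (D)
  244 contains 2×100 (CC)
  44 contains 1×40 (XL)
  4 contains 1×4 (IV)

MMMDCCXLIV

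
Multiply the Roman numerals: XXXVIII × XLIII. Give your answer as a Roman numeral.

XXXVIII = 38
XLIII = 43
38 × 43 = 1634

MDCXXXIV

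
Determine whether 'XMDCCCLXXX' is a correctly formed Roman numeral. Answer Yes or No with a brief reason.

'XMDCCCLXXX': Invalid subtractive combination: XM

No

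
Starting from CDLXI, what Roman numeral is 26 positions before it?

CDLXI = 461
461 - 26 = 435

CDXXXV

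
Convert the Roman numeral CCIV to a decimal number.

CCIV: C=100, C=100, IV=4
100 + 100 + 4 = 204

204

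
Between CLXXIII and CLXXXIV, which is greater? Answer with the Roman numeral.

CLXXIII = 173
CLXXXIV = 184
184 is larger

CLXXXIV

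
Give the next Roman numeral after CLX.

CLX = 160, so the next integer is 160 + 1 = 161

CLXI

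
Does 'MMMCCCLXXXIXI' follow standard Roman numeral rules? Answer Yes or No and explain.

'MMMCCCLXXXIXI': I cannot come right after the subtractive pair IX: once I is subtracted in IX, the next symbol must be smaller than I

No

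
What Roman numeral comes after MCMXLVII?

MCMXLVII = 1947; next is 1948

MCMXLVIII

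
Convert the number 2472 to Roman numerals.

Convert 2472 to Roman numerals:
  2472 contains 2×1000 (MM)
  472 contains 1×400 (CD)
  72 contains 1×50 (L)
  22 contains 2×10 (XX)
  2 contains 2×1 (II)

MMCDLXXII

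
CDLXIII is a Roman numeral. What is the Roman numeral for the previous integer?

CDLXIII = 463; previous is 462

CDLXII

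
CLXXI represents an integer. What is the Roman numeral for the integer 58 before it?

CLXXI = 171
171 - 58 = 113

CXIII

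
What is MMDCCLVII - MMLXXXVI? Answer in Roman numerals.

MMDCCLVII = 2757
MMLXXXVI = 2086
2757 - 2086 = 671

DCLXXI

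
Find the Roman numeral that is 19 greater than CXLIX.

CXLIX = 149
149 + 19 = 168

CLXVIII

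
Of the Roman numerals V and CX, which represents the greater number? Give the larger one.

V = 5
CX = 110
110 is larger

CX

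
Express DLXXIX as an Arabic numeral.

DLXXIX: D=500, L=50, X=10, X=10, IX=9
500 + 50 + 10 + 10 + 9 = 579

579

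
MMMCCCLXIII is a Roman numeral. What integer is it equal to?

MMMCCCLXIII: M=1000, M=1000, M=1000, C=100, C=100, C=100, L=50, X=10, I=1, I=1, I=1
1000 + 1000 + 1000 + 100 + 100 + 100 + 50 + 10 + 1 + 1 + 1 = 3363

3363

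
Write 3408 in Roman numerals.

Convert 3408 to Roman numerals:
  3408 contains 3×1000 (MMM)
  408 contains 1×400 (CD)
  8 contains 1×5 (V)
  3 contains 3×1 (III)

MMMCDVIII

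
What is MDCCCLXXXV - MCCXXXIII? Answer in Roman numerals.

MDCCCLXXXV = 1885
MCCXXXIII = 1233
1885 - 1233 = 652

DCLII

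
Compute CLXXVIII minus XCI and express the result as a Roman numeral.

CLXXVIII = 178
XCI = 91
178 - 91 = 87

LXXXVII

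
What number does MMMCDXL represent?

MMMCDXL: M=1000, M=1000, M=1000, CD=400, XL=40
1000 + 1000 + 1000 + 400 + 40 = 3440

3440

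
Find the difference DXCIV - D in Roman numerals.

DXCIV = 594
D = 500
594 - 500 = 94

XCIV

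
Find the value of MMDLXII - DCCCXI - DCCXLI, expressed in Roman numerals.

MMDLXII = 2562, DCCCXI = 811, DCCXLI = 741
2562 - 811 = 1751
1751 - 741 = 1010

MX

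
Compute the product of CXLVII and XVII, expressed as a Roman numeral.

CXLVII = 147
XVII = 17
147 × 17 = 2499

MMCDXCIX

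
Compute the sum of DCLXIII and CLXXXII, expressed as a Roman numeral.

DCLXIII = 663
CLXXXII = 182
663 + 182 = 845

DCCCXLV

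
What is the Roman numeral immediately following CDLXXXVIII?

CDLXXXVIII = 488; next is 489

CDLXXXIX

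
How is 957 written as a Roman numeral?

Convert 957 to Roman numerals:
  957 contains 1×900 (CM)
  57 contains 1×50 (L)
  7 contains 1×5 (V)
  2 contains 2×1 (II)

CMLVII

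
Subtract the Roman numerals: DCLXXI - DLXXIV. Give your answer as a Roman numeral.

DCLXXI = 671
DLXXIV = 574
671 - 574 = 97

XCVII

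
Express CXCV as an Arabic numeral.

CXCV: C=100, XC=90, V=5
100 + 90 + 5 = 195

195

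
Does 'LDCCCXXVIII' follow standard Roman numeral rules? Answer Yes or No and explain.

'LDCCCXXVIII': Invalid subtractive combination: LD

No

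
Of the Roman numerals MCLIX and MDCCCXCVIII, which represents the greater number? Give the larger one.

MCLIX = 1159
MDCCCXCVIII = 1898
1898 is larger

MDCCCXCVIII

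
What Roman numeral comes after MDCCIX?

MDCCIX = 1709, so the next integer is 1709 + 1 = 1710

MDCCX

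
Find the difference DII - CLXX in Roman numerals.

DII = 502
CLXX = 170
502 - 170 = 332

CCCXXXII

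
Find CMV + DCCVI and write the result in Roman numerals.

CMV = 905
DCCVI = 706
905 + 706 = 1611

MDCXI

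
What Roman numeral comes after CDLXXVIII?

CDLXXVIII = 478; next is 479

CDLXXIX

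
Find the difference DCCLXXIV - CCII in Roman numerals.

DCCLXXIV = 774
CCII = 202
774 - 202 = 572

DLXXII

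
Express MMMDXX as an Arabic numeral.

MMMDXX: M=1000, M=1000, M=1000, D=500, X=10, X=10
1000 + 1000 + 1000 + 500 + 10 + 10 = 3520

3520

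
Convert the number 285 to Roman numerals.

Convert 285 to Roman numerals:
  285 contains 2×100 (CC)
  85 contains 1×50 (L)
  35 contains 3×10 (XXX)
  5 contains 1×5 (V)

CCLXXXV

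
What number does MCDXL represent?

MCDXL: M=1000, CD=400, XL=40
1000 + 400 + 40 = 1440

1440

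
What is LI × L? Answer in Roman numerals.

LI = 51
L = 50
51 × 50 = 2550

MMDL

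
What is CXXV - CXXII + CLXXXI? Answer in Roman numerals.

CXXV = 125, CXXII = 122, CLXXXI = 181
125 - 122 = 3
3 + 181 = 184

CLXXXIV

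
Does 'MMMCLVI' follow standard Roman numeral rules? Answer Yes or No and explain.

'MMMCLVI': Check the rules: uses only the symbols I, V, X, L, C, D, M; no symbol is repeated more than three times in a row; V, L and D each appear at most once; no smaller symbol precedes a larger one (values never increase from left to right). Value: M (1000) + M (1000) + M (1000) + C (100) + L (50) + V (5) + I (1) = 3156. So it is a valid standard Roman numeral.

Yes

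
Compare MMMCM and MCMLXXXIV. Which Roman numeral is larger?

MMMCM = 3900
MCMLXXXIV = 1984
3900 is larger

MMMCM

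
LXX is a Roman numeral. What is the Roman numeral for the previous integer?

LXX = 70; previous is 69

LXIX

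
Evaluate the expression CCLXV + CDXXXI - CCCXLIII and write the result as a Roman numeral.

CCLXV = 265, CDXXXI = 431, CCCXLIII = 343
265 + 431 = 696
696 - 343 = 353

CCCLIII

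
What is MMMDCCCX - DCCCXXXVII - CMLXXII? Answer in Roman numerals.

MMMDCCCX = 3810, DCCCXXXVII = 837, CMLXXII = 972
3810 - 837 = 2973
2973 - 972 = 2001

MMI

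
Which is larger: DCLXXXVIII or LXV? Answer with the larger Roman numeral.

DCLXXXVIII = 688
LXV = 65
688 is larger

DCLXXXVIII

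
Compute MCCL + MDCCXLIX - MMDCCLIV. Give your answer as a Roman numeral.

MCCL = 1250, MDCCXLIX = 1749, MMDCCLIV = 2754
1250 + 1749 = 2999
2999 - 2754 = 245

CCXLV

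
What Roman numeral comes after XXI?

XXI = 21; next is 22

XXII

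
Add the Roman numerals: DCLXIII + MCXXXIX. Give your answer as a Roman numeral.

DCLXIII = 663
MCXXXIX = 1139
663 + 1139 = 1802

MDCCCII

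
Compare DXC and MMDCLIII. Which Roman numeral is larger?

DXC = 590
MMDCLIII = 2653
2653 is larger

MMDCLIII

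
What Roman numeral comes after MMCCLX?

MMCCLX = 2260; next is 2261

MMCCLXI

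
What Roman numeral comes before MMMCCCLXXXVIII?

MMMCCCLXXXVIII = 3388, so the previous integer is 3388 - 1 = 3387

MMMCCCLXXXVII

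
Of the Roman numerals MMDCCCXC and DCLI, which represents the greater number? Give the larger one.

MMDCCCXC = 2890
DCLI = 651
2890 is larger

MMDCCCXC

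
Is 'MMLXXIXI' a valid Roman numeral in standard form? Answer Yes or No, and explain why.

'MMLXXIXI': I cannot come right after the subtractive pair IX: once I is subtracted in IX, the next symbol must be smaller than I

No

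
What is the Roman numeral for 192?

Convert 192 to Roman numerals:
  192 contains 1×100 (C)
  92 contains 1×90 (XC)
  2 contains 2×1 (II)

CXCII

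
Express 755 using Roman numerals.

Convert 755 to Roman numerals:
  755 contains 1×500 (D)
  255 contains 2×100 (CC)
  55 contains 1×50 (L)
  5 contains 1×5 (V)

DCCLV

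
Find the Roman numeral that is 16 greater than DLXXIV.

DLXXIV = 574
574 + 16 = 590

DXC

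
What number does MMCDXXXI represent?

MMCDXXXI: M=1000, M=1000, CD=400, X=10, X=10, X=10, I=1
1000 + 1000 + 400 + 10 + 10 + 10 + 1 = 2431

2431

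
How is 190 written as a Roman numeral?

Convert 190 to Roman numerals:
  190 contains 1×100 (C)
  90 contains 1×90 (XC)

CXC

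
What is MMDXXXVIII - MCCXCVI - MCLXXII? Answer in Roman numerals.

MMDXXXVIII = 2538, MCCXCVI = 1296, MCLXXII = 1172
2538 - 1296 = 1242
1242 - 1172 = 70

LXX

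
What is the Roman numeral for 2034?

Convert 2034 to Roman numerals:
  2034 contains 2×1000 (MM)
  34 contains 3×10 (XXX)
  4 contains 1×4 (IV)

MMXXXIV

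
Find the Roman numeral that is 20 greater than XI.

XI = 11
11 + 20 = 31

XXXI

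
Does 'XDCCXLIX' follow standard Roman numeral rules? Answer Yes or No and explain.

'XDCCXLIX': Invalid subtractive combination: XD

No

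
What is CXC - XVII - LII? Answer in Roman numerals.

CXC = 190, XVII = 17, LII = 52
190 - 17 = 173
173 - 52 = 121

CXXI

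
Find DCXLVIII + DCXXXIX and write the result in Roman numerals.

DCXLVIII = 648
DCXXXIX = 639
648 + 639 = 1287

MCCLXXXVII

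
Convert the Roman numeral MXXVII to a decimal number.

MXXVII: M=1000, X=10, X=10, V=5, I=1, I=1
1000 + 10 + 10 + 5 + 1 + 1 = 1027

1027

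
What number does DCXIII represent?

DCXIII: D=500, C=100, X=10, I=1, I=1, I=1
500 + 100 + 10 + 1 + 1 + 1 = 613

613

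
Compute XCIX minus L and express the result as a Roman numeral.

XCIX = 99
L = 50
99 - 50 = 49

XLIX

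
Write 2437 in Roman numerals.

Convert 2437 to Roman numerals:
  2437 contains 2×1000 (MM)
  437 contains 1×400 (CD)
  37 contains 3×10 (XXX)
  7 contains 1×5 (V)
  2 contains 2×1 (II)

MMCDXXXVII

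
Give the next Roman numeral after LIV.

LIV = 54; next is 55

LV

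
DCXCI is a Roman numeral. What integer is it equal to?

DCXCI: D=500, C=100, XC=90, I=1
500 + 100 + 90 + 1 = 691

691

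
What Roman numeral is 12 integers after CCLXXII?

CCLXXII = 272
272 + 12 = 284

CCLXXXIV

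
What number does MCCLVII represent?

MCCLVII: M=1000, C=100, C=100, L=50, V=5, I=1, I=1
1000 + 100 + 100 + 50 + 5 + 1 + 1 = 1257

1257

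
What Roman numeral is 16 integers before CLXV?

CLXV = 165
165 - 16 = 149

CXLIX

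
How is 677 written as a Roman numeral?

Convert 677 to Roman numerals:
  677 contains 1×500 (D)
  177 contains 1×100 (C)
  77 contains 1×50 (L)
  27 contains 2×10 (XX)
  7 contains 1×5 (V)
  2 contains 2×1 (II)

DCLXXVII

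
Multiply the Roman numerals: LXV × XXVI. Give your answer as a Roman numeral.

LXV = 65
XXVI = 26
65 × 26 = 1690

MDCXC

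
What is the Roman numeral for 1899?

Convert 1899 to Roman numerals:
  1899 contains 1×1000 (M)
  899 contains 1×500 (D)
  399 contains 3×100 (CCC)
  99 contains 1×90 (XC)
  9 contains 1×9 (IX)

MDCCCXCIX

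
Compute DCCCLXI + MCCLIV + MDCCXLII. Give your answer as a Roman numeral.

DCCCLXI = 861, MCCLIV = 1254, MDCCXLII = 1742
861 + 1254 = 2115
2115 + 1742 = 3857

MMMDCCCLVII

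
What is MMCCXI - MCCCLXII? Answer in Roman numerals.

MMCCXI = 2211
MCCCLXII = 1362
2211 - 1362 = 849

DCCCXLIX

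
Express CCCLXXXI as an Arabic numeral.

CCCLXXXI: C=100, C=100, C=100, L=50, X=10, X=10, X=10, I=1
100 + 100 + 100 + 50 + 10 + 10 + 10 + 1 = 381

381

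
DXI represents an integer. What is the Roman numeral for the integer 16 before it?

DXI = 511
511 - 16 = 495

CDXCV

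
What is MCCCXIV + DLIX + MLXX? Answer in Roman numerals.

MCCCXIV = 1314, DLIX = 559, MLXX = 1070
1314 + 559 = 1873
1873 + 1070 = 2943

MMCMXLIII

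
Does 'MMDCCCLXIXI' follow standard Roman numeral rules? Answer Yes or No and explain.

'MMDCCCLXIXI': I cannot come right after the subtractive pair IX: once I is subtracted in IX, the next symbol must be smaller than I

No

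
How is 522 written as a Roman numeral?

Convert 522 to Roman numerals:
  522 contains 1×500 (D)
  22 contains 2×10 (XX)
  2 contains 2×1 (II)

DXXII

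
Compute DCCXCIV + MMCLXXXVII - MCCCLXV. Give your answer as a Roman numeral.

DCCXCIV = 794, MMCLXXXVII = 2187, MCCCLXV = 1365
794 + 2187 = 2981
2981 - 1365 = 1616

MDCXVI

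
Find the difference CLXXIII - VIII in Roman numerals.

CLXXIII = 173
VIII = 8
173 - 8 = 165

CLXV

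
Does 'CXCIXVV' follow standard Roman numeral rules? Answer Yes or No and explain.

'CXCIXVV': V should not appear more than once

No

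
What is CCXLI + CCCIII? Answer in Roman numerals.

CCXLI = 241
CCCIII = 303
241 + 303 = 544

DXLIV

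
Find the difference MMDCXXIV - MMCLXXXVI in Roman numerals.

MMDCXXIV = 2624
MMCLXXXVI = 2186
2624 - 2186 = 438

CDXXXVIII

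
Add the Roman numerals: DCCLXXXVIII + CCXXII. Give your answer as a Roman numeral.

DCCLXXXVIII = 788
CCXXII = 222
788 + 222 = 1010

MX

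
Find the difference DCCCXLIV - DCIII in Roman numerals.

DCCCXLIV = 844
DCIII = 603
844 - 603 = 241

CCXLI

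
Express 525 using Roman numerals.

Convert 525 to Roman numerals:
  525 contains 1×500 (D)
  25 contains 2×10 (XX)
  5 contains 1×5 (V)

DXXV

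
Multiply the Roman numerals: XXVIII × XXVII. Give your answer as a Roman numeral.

XXVIII = 28
XXVII = 27
28 × 27 = 756

DCCLVI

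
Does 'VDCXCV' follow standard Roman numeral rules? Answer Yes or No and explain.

'VDCXCV': V should not appear more than once

No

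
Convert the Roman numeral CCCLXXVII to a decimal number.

CCCLXXVII: C=100, C=100, C=100, L=50, X=10, X=10, V=5, I=1, I=1
100 + 100 + 100 + 50 + 10 + 10 + 5 + 1 + 1 = 377

377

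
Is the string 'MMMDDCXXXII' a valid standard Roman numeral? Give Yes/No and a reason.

'MMMDDCXXXII': D should not appear more than once

No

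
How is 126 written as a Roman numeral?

Convert 126 to Roman numerals:
  126 contains 1×100 (C)
  26 contains 2×10 (XX)
  6 contains 1×5 (V)
  1 contains 1×1 (I)

CXXVI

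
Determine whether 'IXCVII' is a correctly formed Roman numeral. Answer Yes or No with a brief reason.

'IXCVII': I (position 1) comes before the larger symbol C (position 3) without being directly in front of it as a subtractive pair; apart from IV, IX, XL, XC, CD and CM, symbols must go from largest to smallest

No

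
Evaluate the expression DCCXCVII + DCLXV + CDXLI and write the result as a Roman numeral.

DCCXCVII = 797, DCLXV = 665, CDXLI = 441
797 + 665 = 1462
1462 + 441 = 1903

MCMIII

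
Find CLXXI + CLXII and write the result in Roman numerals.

CLXXI = 171
CLXII = 162
171 + 162 = 333

CCCXXXIII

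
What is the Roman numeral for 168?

Convert 168 to Roman numerals:
  168 contains 1×100 (C)
  68 contains 1×50 (L)
  18 contains 1×10 (X)
  8 contains 1×5 (V)
  3 contains 3×1 (III)

CLXVIII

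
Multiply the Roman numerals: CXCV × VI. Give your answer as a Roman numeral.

CXCV = 195
VI = 6
195 × 6 = 1170

MCLXX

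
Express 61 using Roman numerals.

Convert 61 to Roman numerals:
  61 contains 1×50 (L)
  11 contains 1×10 (X)
  1 contains 1×1 (I)

LXI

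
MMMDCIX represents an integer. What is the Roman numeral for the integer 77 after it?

MMMDCIX = 3609
3609 + 77 = 3686

MMMDCLXXXVI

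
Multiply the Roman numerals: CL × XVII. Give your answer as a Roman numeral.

CL = 150
XVII = 17
150 × 17 = 2550

MMDL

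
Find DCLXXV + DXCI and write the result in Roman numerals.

DCLXXV = 675
DXCI = 591
675 + 591 = 1266

MCCLXVI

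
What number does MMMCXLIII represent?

MMMCXLIII: M=1000, M=1000, M=1000, C=100, XL=40, I=1, I=1, I=1
1000 + 1000 + 1000 + 100 + 40 + 1 + 1 + 1 = 3143

3143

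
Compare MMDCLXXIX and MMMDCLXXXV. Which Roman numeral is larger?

MMDCLXXIX = 2679
MMMDCLXXXV = 3685
3685 is larger

MMMDCLXXXV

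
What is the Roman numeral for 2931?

Convert 2931 to Roman numerals:
  2931 contains 2×1000 (MM)
  931 contains 1×900 (CM)
  31 contains 3×10 (XXX)
  1 contains 1×1 (I)

MMCMXXXI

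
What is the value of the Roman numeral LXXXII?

LXXXII: L=50, X=10, X=10, X=10, I=1, I=1
50 + 10 + 10 + 10 + 1 + 1 = 82

82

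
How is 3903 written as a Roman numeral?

Convert 3903 to Roman numerals:
  3903 contains 3×1000 (MMM)
  903 contains 1×900 (CM)
  3 contains 3×1 (III)

MMMCMIII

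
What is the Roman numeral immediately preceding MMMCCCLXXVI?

MMMCCCLXXVI = 3376; previous is 3375

MMMCCCLXXV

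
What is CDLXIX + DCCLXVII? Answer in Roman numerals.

CDLXIX = 469
DCCLXVII = 767
469 + 767 = 1236

MCCXXXVI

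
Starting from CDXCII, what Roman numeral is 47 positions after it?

CDXCII = 492
492 + 47 = 539

DXXXIX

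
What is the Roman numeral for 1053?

Convert 1053 to Roman numerals:
  1053 contains 1×1000 (M)
  53 contains 1×50 (L)
  3 contains 3×1 (III)

MLIII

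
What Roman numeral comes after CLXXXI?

CLXXXI = 181, so the next integer is 181 + 1 = 182

CLXXXII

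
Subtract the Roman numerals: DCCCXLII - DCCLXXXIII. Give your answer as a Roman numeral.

DCCCXLII = 842
DCCLXXXIII = 783
842 - 783 = 59

LIX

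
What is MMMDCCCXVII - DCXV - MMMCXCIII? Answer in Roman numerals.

MMMDCCCXVII = 3817, DCXV = 615, MMMCXCIII = 3193
3817 - 615 = 3202
3202 - 3193 = 9

IX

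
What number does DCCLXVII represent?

DCCLXVII: D=500, C=100, C=100, L=50, X=10, V=5, I=1, I=1
500 + 100 + 100 + 50 + 10 + 5 + 1 + 1 = 767

767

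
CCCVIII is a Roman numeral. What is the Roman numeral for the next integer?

CCCVIII = 308, so the next integer is 308 + 1 = 309

CCCIX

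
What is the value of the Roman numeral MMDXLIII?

MMDXLIII: M=1000, M=1000, D=500, XL=40, I=1, I=1, I=1
1000 + 1000 + 500 + 40 + 1 + 1 + 1 = 2543

2543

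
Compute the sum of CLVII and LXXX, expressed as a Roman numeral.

CLVII = 157
LXXX = 80
157 + 80 = 237

CCXXXVII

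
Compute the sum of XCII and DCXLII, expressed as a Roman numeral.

XCII = 92
DCXLII = 642
92 + 642 = 734

DCCXXXIV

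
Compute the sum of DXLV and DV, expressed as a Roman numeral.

DXLV = 545
DV = 505
545 + 505 = 1050

ML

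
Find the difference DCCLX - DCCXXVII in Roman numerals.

DCCLX = 760
DCCXXVII = 727
760 - 727 = 33

XXXIII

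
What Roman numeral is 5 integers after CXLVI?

CXLVI = 146
146 + 5 = 151

CLI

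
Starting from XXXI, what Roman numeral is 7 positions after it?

XXXI = 31
31 + 7 = 38

XXXVIII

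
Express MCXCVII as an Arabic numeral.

MCXCVII: M=1000, C=100, XC=90, V=5, I=1, I=1
1000 + 100 + 90 + 5 + 1 + 1 = 1197

1197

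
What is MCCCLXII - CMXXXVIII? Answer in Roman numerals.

MCCCLXII = 1362
CMXXXVIII = 938
1362 - 938 = 424

CDXXIV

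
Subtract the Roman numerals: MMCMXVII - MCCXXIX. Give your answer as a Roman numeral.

MMCMXVII = 2917
MCCXXIX = 1229
2917 - 1229 = 1688

MDCLXXXVIII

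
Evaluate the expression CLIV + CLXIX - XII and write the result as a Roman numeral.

CLIV = 154, CLXIX = 169, XII = 12
154 + 169 = 323
323 - 12 = 311

CCCXI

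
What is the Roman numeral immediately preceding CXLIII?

CXLIII = 143, so the previous integer is 143 - 1 = 142

CXLII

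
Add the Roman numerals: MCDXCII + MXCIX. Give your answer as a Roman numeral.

MCDXCII = 1492
MXCIX = 1099
1492 + 1099 = 2591

MMDXCI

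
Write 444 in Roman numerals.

Convert 444 to Roman numerals:
  444 contains 1×400 (CD)
  44 contains 1×40 (XL)
  4 contains 1×4 (IV)

CDXLIV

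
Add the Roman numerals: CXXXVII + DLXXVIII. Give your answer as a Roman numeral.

CXXXVII = 137
DLXXVIII = 578
137 + 578 = 715

DCCXV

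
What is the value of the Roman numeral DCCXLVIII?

DCCXLVIII: D=500, C=100, C=100, XL=40, V=5, I=1, I=1, I=1
500 + 100 + 100 + 40 + 5 + 1 + 1 + 1 = 748

748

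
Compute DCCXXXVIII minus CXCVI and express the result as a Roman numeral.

DCCXXXVIII = 738
CXCVI = 196
738 - 196 = 542

DXLII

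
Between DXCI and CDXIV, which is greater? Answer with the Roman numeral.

DXCI = 591
CDXIV = 414
591 is larger

DXCI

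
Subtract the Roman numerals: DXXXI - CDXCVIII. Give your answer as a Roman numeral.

DXXXI = 531
CDXCVIII = 498
531 - 498 = 33

XXXIII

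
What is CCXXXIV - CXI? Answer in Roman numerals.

CCXXXIV = 234
CXI = 111
234 - 111 = 123

CXXIII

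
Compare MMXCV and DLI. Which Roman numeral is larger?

MMXCV = 2095
DLI = 551
2095 is larger

MMXCV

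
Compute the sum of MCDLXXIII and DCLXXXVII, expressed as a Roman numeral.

MCDLXXIII = 1473
DCLXXXVII = 687
1473 + 687 = 2160

MMCLX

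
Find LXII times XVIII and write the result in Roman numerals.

LXII = 62
XVIII = 18
62 × 18 = 1116

MCXVI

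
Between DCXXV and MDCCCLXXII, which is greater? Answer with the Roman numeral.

DCXXV = 625
MDCCCLXXII = 1872
1872 is larger

MDCCCLXXII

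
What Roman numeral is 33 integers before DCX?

DCX = 610
610 - 33 = 577

DLXXVII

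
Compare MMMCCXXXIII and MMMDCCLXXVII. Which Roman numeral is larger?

MMMCCXXXIII = 3233
MMMDCCLXXVII = 3777
3777 is larger

MMMDCCLXXVII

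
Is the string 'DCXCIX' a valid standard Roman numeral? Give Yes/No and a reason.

'DCXCIX': Check the rules: uses only the symbols I, V, X, L, C, D, M; no symbol is repeated more than three times in a row; V, L and D each appear at most once; the only places a smaller symbol precedes a larger one are the allowed subtractive pairs XC, IX, the symbol right after such a pair (if any) is smaller than the pair's first symbol, and otherwise the values never increase from left to right. Value: D (500) + C (100) + XC (90) + IX (9) = 699. So it is a valid standard Roman numeral.

Yes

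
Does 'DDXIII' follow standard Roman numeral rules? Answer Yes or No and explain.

'DDXIII': D should not appear more than once

No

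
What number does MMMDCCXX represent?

MMMDCCXX: M=1000, M=1000, M=1000, D=500, C=100, C=100, X=10, X=10
1000 + 1000 + 1000 + 500 + 100 + 100 + 10 + 10 = 3720

3720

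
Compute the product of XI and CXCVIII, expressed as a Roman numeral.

XI = 11
CXCVIII = 198
11 × 198 = 2178

MMCLXXVIII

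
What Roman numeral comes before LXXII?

LXXII = 72, so the previous integer is 72 - 1 = 71

LXXI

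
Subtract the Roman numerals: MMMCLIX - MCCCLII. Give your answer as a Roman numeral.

MMMCLIX = 3159
MCCCLII = 1352
3159 - 1352 = 1807

MDCCCVII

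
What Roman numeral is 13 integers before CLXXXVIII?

CLXXXVIII = 188
188 - 13 = 175

CLXXV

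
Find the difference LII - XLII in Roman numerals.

LII = 52
XLII = 42
52 - 42 = 10

X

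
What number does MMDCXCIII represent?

MMDCXCIII: M=1000, M=1000, D=500, C=100, XC=90, I=1, I=1, I=1
1000 + 1000 + 500 + 100 + 90 + 1 + 1 + 1 = 2693

2693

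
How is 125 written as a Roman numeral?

Convert 125 to Roman numerals:
  125 contains 1×100 (C)
  25 contains 2×10 (XX)
  5 contains 1×5 (V)

CXXV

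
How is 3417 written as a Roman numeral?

Convert 3417 to Roman numerals:
  3417 contains 3×1000 (MMM)
  417 contains 1×400 (CD)
  17 contains 1×10 (X)
  7 contains 1×5 (V)
  2 contains 2×1 (II)

MMMCDXVII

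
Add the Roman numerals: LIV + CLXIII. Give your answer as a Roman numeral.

LIV = 54
CLXIII = 163
54 + 163 = 217

CCXVII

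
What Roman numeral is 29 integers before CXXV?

CXXV = 125
125 - 29 = 96

XCVI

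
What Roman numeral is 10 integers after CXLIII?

CXLIII = 143
143 + 10 = 153

CLIII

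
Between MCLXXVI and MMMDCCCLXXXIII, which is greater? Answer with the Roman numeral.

MCLXXVI = 1176
MMMDCCCLXXXIII = 3883
3883 is larger

MMMDCCCLXXXIII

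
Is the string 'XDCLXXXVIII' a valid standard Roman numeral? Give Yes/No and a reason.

'XDCLXXXVIII': Invalid subtractive combination: XD

No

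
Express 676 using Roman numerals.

Convert 676 to Roman numerals:
  676 contains 1×500 (D)
  176 contains 1×100 (C)
  76 contains 1×50 (L)
  26 contains 2×10 (XX)
  6 contains 1×5 (V)
  1 contains 1×1 (I)

DCLXXVI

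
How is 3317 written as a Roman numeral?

Convert 3317 to Roman numerals:
  3317 contains 3×1000 (MMM)
  317 contains 3×100 (CCC)
  17 contains 1×10 (X)
  7 contains 1×5 (V)
  2 contains 2×1 (II)

MMMCCCXVII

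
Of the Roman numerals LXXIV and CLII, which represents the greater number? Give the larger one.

LXXIV = 74
CLII = 152
152 is larger

CLII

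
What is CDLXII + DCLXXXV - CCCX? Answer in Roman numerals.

CDLXII = 462, DCLXXXV = 685, CCCX = 310
462 + 685 = 1147
1147 - 310 = 837

DCCCXXXVII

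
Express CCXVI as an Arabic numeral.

CCXVI: C=100, C=100, X=10, V=5, I=1
100 + 100 + 10 + 5 + 1 = 216

216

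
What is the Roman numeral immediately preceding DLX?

DLX = 560; previous is 559

DLIX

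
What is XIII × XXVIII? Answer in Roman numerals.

XIII = 13
XXVIII = 28
13 × 28 = 364

CCCLXIV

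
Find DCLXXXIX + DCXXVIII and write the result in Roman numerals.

DCLXXXIX = 689
DCXXVIII = 628
689 + 628 = 1317

MCCCXVII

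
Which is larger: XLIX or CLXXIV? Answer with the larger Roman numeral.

XLIX = 49
CLXXIV = 174
174 is larger

CLXXIV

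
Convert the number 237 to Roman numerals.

Convert 237 to Roman numerals:
  237 contains 2×100 (CC)
  37 contains 3×10 (XXX)
  7 contains 1×5 (V)
  2 contains 2×1 (II)

CCXXXVII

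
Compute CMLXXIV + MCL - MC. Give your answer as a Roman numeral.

CMLXXIV = 974, MCL = 1150, MC = 1100
974 + 1150 = 2124
2124 - 1100 = 1024

MXXIV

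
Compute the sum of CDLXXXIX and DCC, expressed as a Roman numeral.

CDLXXXIX = 489
DCC = 700
489 + 700 = 1189

MCLXXXIX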